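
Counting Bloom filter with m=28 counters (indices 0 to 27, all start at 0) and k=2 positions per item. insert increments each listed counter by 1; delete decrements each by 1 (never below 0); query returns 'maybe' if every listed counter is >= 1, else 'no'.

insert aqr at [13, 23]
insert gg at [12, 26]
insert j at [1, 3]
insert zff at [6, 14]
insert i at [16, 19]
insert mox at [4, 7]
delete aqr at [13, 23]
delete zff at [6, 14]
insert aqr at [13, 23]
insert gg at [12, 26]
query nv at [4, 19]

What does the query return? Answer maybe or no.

Step 1: insert aqr at [13, 23] -> counters=[0,0,0,0,0,0,0,0,0,0,0,0,0,1,0,0,0,0,0,0,0,0,0,1,0,0,0,0]
Step 2: insert gg at [12, 26] -> counters=[0,0,0,0,0,0,0,0,0,0,0,0,1,1,0,0,0,0,0,0,0,0,0,1,0,0,1,0]
Step 3: insert j at [1, 3] -> counters=[0,1,0,1,0,0,0,0,0,0,0,0,1,1,0,0,0,0,0,0,0,0,0,1,0,0,1,0]
Step 4: insert zff at [6, 14] -> counters=[0,1,0,1,0,0,1,0,0,0,0,0,1,1,1,0,0,0,0,0,0,0,0,1,0,0,1,0]
Step 5: insert i at [16, 19] -> counters=[0,1,0,1,0,0,1,0,0,0,0,0,1,1,1,0,1,0,0,1,0,0,0,1,0,0,1,0]
Step 6: insert mox at [4, 7] -> counters=[0,1,0,1,1,0,1,1,0,0,0,0,1,1,1,0,1,0,0,1,0,0,0,1,0,0,1,0]
Step 7: delete aqr at [13, 23] -> counters=[0,1,0,1,1,0,1,1,0,0,0,0,1,0,1,0,1,0,0,1,0,0,0,0,0,0,1,0]
Step 8: delete zff at [6, 14] -> counters=[0,1,0,1,1,0,0,1,0,0,0,0,1,0,0,0,1,0,0,1,0,0,0,0,0,0,1,0]
Step 9: insert aqr at [13, 23] -> counters=[0,1,0,1,1,0,0,1,0,0,0,0,1,1,0,0,1,0,0,1,0,0,0,1,0,0,1,0]
Step 10: insert gg at [12, 26] -> counters=[0,1,0,1,1,0,0,1,0,0,0,0,2,1,0,0,1,0,0,1,0,0,0,1,0,0,2,0]
Query nv: check counters[4]=1 counters[19]=1 -> maybe

Answer: maybe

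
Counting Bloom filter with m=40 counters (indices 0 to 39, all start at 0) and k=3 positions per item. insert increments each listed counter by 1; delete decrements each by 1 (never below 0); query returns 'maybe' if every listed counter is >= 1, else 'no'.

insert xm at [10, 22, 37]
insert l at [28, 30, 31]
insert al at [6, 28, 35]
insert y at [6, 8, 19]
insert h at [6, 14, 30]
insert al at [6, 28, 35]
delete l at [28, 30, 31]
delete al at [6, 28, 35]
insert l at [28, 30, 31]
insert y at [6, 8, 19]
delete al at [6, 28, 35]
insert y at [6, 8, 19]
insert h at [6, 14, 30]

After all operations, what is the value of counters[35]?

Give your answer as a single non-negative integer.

Step 1: insert xm at [10, 22, 37] -> counters=[0,0,0,0,0,0,0,0,0,0,1,0,0,0,0,0,0,0,0,0,0,0,1,0,0,0,0,0,0,0,0,0,0,0,0,0,0,1,0,0]
Step 2: insert l at [28, 30, 31] -> counters=[0,0,0,0,0,0,0,0,0,0,1,0,0,0,0,0,0,0,0,0,0,0,1,0,0,0,0,0,1,0,1,1,0,0,0,0,0,1,0,0]
Step 3: insert al at [6, 28, 35] -> counters=[0,0,0,0,0,0,1,0,0,0,1,0,0,0,0,0,0,0,0,0,0,0,1,0,0,0,0,0,2,0,1,1,0,0,0,1,0,1,0,0]
Step 4: insert y at [6, 8, 19] -> counters=[0,0,0,0,0,0,2,0,1,0,1,0,0,0,0,0,0,0,0,1,0,0,1,0,0,0,0,0,2,0,1,1,0,0,0,1,0,1,0,0]
Step 5: insert h at [6, 14, 30] -> counters=[0,0,0,0,0,0,3,0,1,0,1,0,0,0,1,0,0,0,0,1,0,0,1,0,0,0,0,0,2,0,2,1,0,0,0,1,0,1,0,0]
Step 6: insert al at [6, 28, 35] -> counters=[0,0,0,0,0,0,4,0,1,0,1,0,0,0,1,0,0,0,0,1,0,0,1,0,0,0,0,0,3,0,2,1,0,0,0,2,0,1,0,0]
Step 7: delete l at [28, 30, 31] -> counters=[0,0,0,0,0,0,4,0,1,0,1,0,0,0,1,0,0,0,0,1,0,0,1,0,0,0,0,0,2,0,1,0,0,0,0,2,0,1,0,0]
Step 8: delete al at [6, 28, 35] -> counters=[0,0,0,0,0,0,3,0,1,0,1,0,0,0,1,0,0,0,0,1,0,0,1,0,0,0,0,0,1,0,1,0,0,0,0,1,0,1,0,0]
Step 9: insert l at [28, 30, 31] -> counters=[0,0,0,0,0,0,3,0,1,0,1,0,0,0,1,0,0,0,0,1,0,0,1,0,0,0,0,0,2,0,2,1,0,0,0,1,0,1,0,0]
Step 10: insert y at [6, 8, 19] -> counters=[0,0,0,0,0,0,4,0,2,0,1,0,0,0,1,0,0,0,0,2,0,0,1,0,0,0,0,0,2,0,2,1,0,0,0,1,0,1,0,0]
Step 11: delete al at [6, 28, 35] -> counters=[0,0,0,0,0,0,3,0,2,0,1,0,0,0,1,0,0,0,0,2,0,0,1,0,0,0,0,0,1,0,2,1,0,0,0,0,0,1,0,0]
Step 12: insert y at [6, 8, 19] -> counters=[0,0,0,0,0,0,4,0,3,0,1,0,0,0,1,0,0,0,0,3,0,0,1,0,0,0,0,0,1,0,2,1,0,0,0,0,0,1,0,0]
Step 13: insert h at [6, 14, 30] -> counters=[0,0,0,0,0,0,5,0,3,0,1,0,0,0,2,0,0,0,0,3,0,0,1,0,0,0,0,0,1,0,3,1,0,0,0,0,0,1,0,0]
Final counters=[0,0,0,0,0,0,5,0,3,0,1,0,0,0,2,0,0,0,0,3,0,0,1,0,0,0,0,0,1,0,3,1,0,0,0,0,0,1,0,0] -> counters[35]=0

Answer: 0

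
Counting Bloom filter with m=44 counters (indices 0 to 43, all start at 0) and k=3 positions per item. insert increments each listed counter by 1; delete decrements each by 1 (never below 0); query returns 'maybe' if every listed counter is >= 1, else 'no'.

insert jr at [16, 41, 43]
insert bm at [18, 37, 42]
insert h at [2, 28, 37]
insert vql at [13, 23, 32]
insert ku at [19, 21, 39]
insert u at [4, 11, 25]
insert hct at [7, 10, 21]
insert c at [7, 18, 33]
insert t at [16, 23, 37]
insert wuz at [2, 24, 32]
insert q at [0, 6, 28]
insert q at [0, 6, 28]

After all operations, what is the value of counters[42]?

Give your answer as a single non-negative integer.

Step 1: insert jr at [16, 41, 43] -> counters=[0,0,0,0,0,0,0,0,0,0,0,0,0,0,0,0,1,0,0,0,0,0,0,0,0,0,0,0,0,0,0,0,0,0,0,0,0,0,0,0,0,1,0,1]
Step 2: insert bm at [18, 37, 42] -> counters=[0,0,0,0,0,0,0,0,0,0,0,0,0,0,0,0,1,0,1,0,0,0,0,0,0,0,0,0,0,0,0,0,0,0,0,0,0,1,0,0,0,1,1,1]
Step 3: insert h at [2, 28, 37] -> counters=[0,0,1,0,0,0,0,0,0,0,0,0,0,0,0,0,1,0,1,0,0,0,0,0,0,0,0,0,1,0,0,0,0,0,0,0,0,2,0,0,0,1,1,1]
Step 4: insert vql at [13, 23, 32] -> counters=[0,0,1,0,0,0,0,0,0,0,0,0,0,1,0,0,1,0,1,0,0,0,0,1,0,0,0,0,1,0,0,0,1,0,0,0,0,2,0,0,0,1,1,1]
Step 5: insert ku at [19, 21, 39] -> counters=[0,0,1,0,0,0,0,0,0,0,0,0,0,1,0,0,1,0,1,1,0,1,0,1,0,0,0,0,1,0,0,0,1,0,0,0,0,2,0,1,0,1,1,1]
Step 6: insert u at [4, 11, 25] -> counters=[0,0,1,0,1,0,0,0,0,0,0,1,0,1,0,0,1,0,1,1,0,1,0,1,0,1,0,0,1,0,0,0,1,0,0,0,0,2,0,1,0,1,1,1]
Step 7: insert hct at [7, 10, 21] -> counters=[0,0,1,0,1,0,0,1,0,0,1,1,0,1,0,0,1,0,1,1,0,2,0,1,0,1,0,0,1,0,0,0,1,0,0,0,0,2,0,1,0,1,1,1]
Step 8: insert c at [7, 18, 33] -> counters=[0,0,1,0,1,0,0,2,0,0,1,1,0,1,0,0,1,0,2,1,0,2,0,1,0,1,0,0,1,0,0,0,1,1,0,0,0,2,0,1,0,1,1,1]
Step 9: insert t at [16, 23, 37] -> counters=[0,0,1,0,1,0,0,2,0,0,1,1,0,1,0,0,2,0,2,1,0,2,0,2,0,1,0,0,1,0,0,0,1,1,0,0,0,3,0,1,0,1,1,1]
Step 10: insert wuz at [2, 24, 32] -> counters=[0,0,2,0,1,0,0,2,0,0,1,1,0,1,0,0,2,0,2,1,0,2,0,2,1,1,0,0,1,0,0,0,2,1,0,0,0,3,0,1,0,1,1,1]
Step 11: insert q at [0, 6, 28] -> counters=[1,0,2,0,1,0,1,2,0,0,1,1,0,1,0,0,2,0,2,1,0,2,0,2,1,1,0,0,2,0,0,0,2,1,0,0,0,3,0,1,0,1,1,1]
Step 12: insert q at [0, 6, 28] -> counters=[2,0,2,0,1,0,2,2,0,0,1,1,0,1,0,0,2,0,2,1,0,2,0,2,1,1,0,0,3,0,0,0,2,1,0,0,0,3,0,1,0,1,1,1]
Final counters=[2,0,2,0,1,0,2,2,0,0,1,1,0,1,0,0,2,0,2,1,0,2,0,2,1,1,0,0,3,0,0,0,2,1,0,0,0,3,0,1,0,1,1,1] -> counters[42]=1

Answer: 1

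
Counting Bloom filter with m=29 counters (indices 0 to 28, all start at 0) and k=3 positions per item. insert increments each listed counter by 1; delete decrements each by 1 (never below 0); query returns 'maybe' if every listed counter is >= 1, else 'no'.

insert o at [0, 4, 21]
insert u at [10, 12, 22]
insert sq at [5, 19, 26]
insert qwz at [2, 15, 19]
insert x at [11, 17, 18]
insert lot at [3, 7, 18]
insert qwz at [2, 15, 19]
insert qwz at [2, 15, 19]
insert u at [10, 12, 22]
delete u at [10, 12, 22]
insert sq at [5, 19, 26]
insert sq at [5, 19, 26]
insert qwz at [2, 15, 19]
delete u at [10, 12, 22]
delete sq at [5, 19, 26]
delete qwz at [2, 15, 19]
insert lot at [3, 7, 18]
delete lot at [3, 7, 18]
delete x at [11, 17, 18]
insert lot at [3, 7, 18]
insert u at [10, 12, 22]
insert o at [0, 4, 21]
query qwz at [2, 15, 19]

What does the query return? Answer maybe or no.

Step 1: insert o at [0, 4, 21] -> counters=[1,0,0,0,1,0,0,0,0,0,0,0,0,0,0,0,0,0,0,0,0,1,0,0,0,0,0,0,0]
Step 2: insert u at [10, 12, 22] -> counters=[1,0,0,0,1,0,0,0,0,0,1,0,1,0,0,0,0,0,0,0,0,1,1,0,0,0,0,0,0]
Step 3: insert sq at [5, 19, 26] -> counters=[1,0,0,0,1,1,0,0,0,0,1,0,1,0,0,0,0,0,0,1,0,1,1,0,0,0,1,0,0]
Step 4: insert qwz at [2, 15, 19] -> counters=[1,0,1,0,1,1,0,0,0,0,1,0,1,0,0,1,0,0,0,2,0,1,1,0,0,0,1,0,0]
Step 5: insert x at [11, 17, 18] -> counters=[1,0,1,0,1,1,0,0,0,0,1,1,1,0,0,1,0,1,1,2,0,1,1,0,0,0,1,0,0]
Step 6: insert lot at [3, 7, 18] -> counters=[1,0,1,1,1,1,0,1,0,0,1,1,1,0,0,1,0,1,2,2,0,1,1,0,0,0,1,0,0]
Step 7: insert qwz at [2, 15, 19] -> counters=[1,0,2,1,1,1,0,1,0,0,1,1,1,0,0,2,0,1,2,3,0,1,1,0,0,0,1,0,0]
Step 8: insert qwz at [2, 15, 19] -> counters=[1,0,3,1,1,1,0,1,0,0,1,1,1,0,0,3,0,1,2,4,0,1,1,0,0,0,1,0,0]
Step 9: insert u at [10, 12, 22] -> counters=[1,0,3,1,1,1,0,1,0,0,2,1,2,0,0,3,0,1,2,4,0,1,2,0,0,0,1,0,0]
Step 10: delete u at [10, 12, 22] -> counters=[1,0,3,1,1,1,0,1,0,0,1,1,1,0,0,3,0,1,2,4,0,1,1,0,0,0,1,0,0]
Step 11: insert sq at [5, 19, 26] -> counters=[1,0,3,1,1,2,0,1,0,0,1,1,1,0,0,3,0,1,2,5,0,1,1,0,0,0,2,0,0]
Step 12: insert sq at [5, 19, 26] -> counters=[1,0,3,1,1,3,0,1,0,0,1,1,1,0,0,3,0,1,2,6,0,1,1,0,0,0,3,0,0]
Step 13: insert qwz at [2, 15, 19] -> counters=[1,0,4,1,1,3,0,1,0,0,1,1,1,0,0,4,0,1,2,7,0,1,1,0,0,0,3,0,0]
Step 14: delete u at [10, 12, 22] -> counters=[1,0,4,1,1,3,0,1,0,0,0,1,0,0,0,4,0,1,2,7,0,1,0,0,0,0,3,0,0]
Step 15: delete sq at [5, 19, 26] -> counters=[1,0,4,1,1,2,0,1,0,0,0,1,0,0,0,4,0,1,2,6,0,1,0,0,0,0,2,0,0]
Step 16: delete qwz at [2, 15, 19] -> counters=[1,0,3,1,1,2,0,1,0,0,0,1,0,0,0,3,0,1,2,5,0,1,0,0,0,0,2,0,0]
Step 17: insert lot at [3, 7, 18] -> counters=[1,0,3,2,1,2,0,2,0,0,0,1,0,0,0,3,0,1,3,5,0,1,0,0,0,0,2,0,0]
Step 18: delete lot at [3, 7, 18] -> counters=[1,0,3,1,1,2,0,1,0,0,0,1,0,0,0,3,0,1,2,5,0,1,0,0,0,0,2,0,0]
Step 19: delete x at [11, 17, 18] -> counters=[1,0,3,1,1,2,0,1,0,0,0,0,0,0,0,3,0,0,1,5,0,1,0,0,0,0,2,0,0]
Step 20: insert lot at [3, 7, 18] -> counters=[1,0,3,2,1,2,0,2,0,0,0,0,0,0,0,3,0,0,2,5,0,1,0,0,0,0,2,0,0]
Step 21: insert u at [10, 12, 22] -> counters=[1,0,3,2,1,2,0,2,0,0,1,0,1,0,0,3,0,0,2,5,0,1,1,0,0,0,2,0,0]
Step 22: insert o at [0, 4, 21] -> counters=[2,0,3,2,2,2,0,2,0,0,1,0,1,0,0,3,0,0,2,5,0,2,1,0,0,0,2,0,0]
Query qwz: check counters[2]=3 counters[15]=3 counters[19]=5 -> maybe

Answer: maybe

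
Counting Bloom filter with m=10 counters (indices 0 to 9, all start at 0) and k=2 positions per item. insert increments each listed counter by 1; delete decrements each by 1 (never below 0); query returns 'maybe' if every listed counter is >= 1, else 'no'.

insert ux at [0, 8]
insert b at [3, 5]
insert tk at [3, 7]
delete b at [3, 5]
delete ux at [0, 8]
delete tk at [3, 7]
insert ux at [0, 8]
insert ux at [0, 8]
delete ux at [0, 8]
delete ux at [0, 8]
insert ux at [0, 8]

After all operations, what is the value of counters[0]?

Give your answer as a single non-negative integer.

Answer: 1

Derivation:
Step 1: insert ux at [0, 8] -> counters=[1,0,0,0,0,0,0,0,1,0]
Step 2: insert b at [3, 5] -> counters=[1,0,0,1,0,1,0,0,1,0]
Step 3: insert tk at [3, 7] -> counters=[1,0,0,2,0,1,0,1,1,0]
Step 4: delete b at [3, 5] -> counters=[1,0,0,1,0,0,0,1,1,0]
Step 5: delete ux at [0, 8] -> counters=[0,0,0,1,0,0,0,1,0,0]
Step 6: delete tk at [3, 7] -> counters=[0,0,0,0,0,0,0,0,0,0]
Step 7: insert ux at [0, 8] -> counters=[1,0,0,0,0,0,0,0,1,0]
Step 8: insert ux at [0, 8] -> counters=[2,0,0,0,0,0,0,0,2,0]
Step 9: delete ux at [0, 8] -> counters=[1,0,0,0,0,0,0,0,1,0]
Step 10: delete ux at [0, 8] -> counters=[0,0,0,0,0,0,0,0,0,0]
Step 11: insert ux at [0, 8] -> counters=[1,0,0,0,0,0,0,0,1,0]
Final counters=[1,0,0,0,0,0,0,0,1,0] -> counters[0]=1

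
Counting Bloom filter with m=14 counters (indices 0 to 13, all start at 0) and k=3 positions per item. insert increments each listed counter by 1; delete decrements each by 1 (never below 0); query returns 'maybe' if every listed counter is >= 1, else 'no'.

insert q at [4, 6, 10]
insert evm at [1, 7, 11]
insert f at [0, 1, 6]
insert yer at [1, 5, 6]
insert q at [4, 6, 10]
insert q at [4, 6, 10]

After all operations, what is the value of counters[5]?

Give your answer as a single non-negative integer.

Answer: 1

Derivation:
Step 1: insert q at [4, 6, 10] -> counters=[0,0,0,0,1,0,1,0,0,0,1,0,0,0]
Step 2: insert evm at [1, 7, 11] -> counters=[0,1,0,0,1,0,1,1,0,0,1,1,0,0]
Step 3: insert f at [0, 1, 6] -> counters=[1,2,0,0,1,0,2,1,0,0,1,1,0,0]
Step 4: insert yer at [1, 5, 6] -> counters=[1,3,0,0,1,1,3,1,0,0,1,1,0,0]
Step 5: insert q at [4, 6, 10] -> counters=[1,3,0,0,2,1,4,1,0,0,2,1,0,0]
Step 6: insert q at [4, 6, 10] -> counters=[1,3,0,0,3,1,5,1,0,0,3,1,0,0]
Final counters=[1,3,0,0,3,1,5,1,0,0,3,1,0,0] -> counters[5]=1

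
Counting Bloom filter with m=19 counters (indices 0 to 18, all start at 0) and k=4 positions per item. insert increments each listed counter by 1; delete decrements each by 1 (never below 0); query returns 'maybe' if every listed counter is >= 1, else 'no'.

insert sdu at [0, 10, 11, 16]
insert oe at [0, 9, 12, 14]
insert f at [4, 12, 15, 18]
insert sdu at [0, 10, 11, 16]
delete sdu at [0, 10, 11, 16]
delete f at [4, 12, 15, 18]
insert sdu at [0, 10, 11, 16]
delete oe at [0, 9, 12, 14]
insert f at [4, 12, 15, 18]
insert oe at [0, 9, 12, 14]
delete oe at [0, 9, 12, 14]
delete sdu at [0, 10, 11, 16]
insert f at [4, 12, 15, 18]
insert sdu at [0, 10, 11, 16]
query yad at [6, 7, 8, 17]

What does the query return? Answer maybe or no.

Answer: no

Derivation:
Step 1: insert sdu at [0, 10, 11, 16] -> counters=[1,0,0,0,0,0,0,0,0,0,1,1,0,0,0,0,1,0,0]
Step 2: insert oe at [0, 9, 12, 14] -> counters=[2,0,0,0,0,0,0,0,0,1,1,1,1,0,1,0,1,0,0]
Step 3: insert f at [4, 12, 15, 18] -> counters=[2,0,0,0,1,0,0,0,0,1,1,1,2,0,1,1,1,0,1]
Step 4: insert sdu at [0, 10, 11, 16] -> counters=[3,0,0,0,1,0,0,0,0,1,2,2,2,0,1,1,2,0,1]
Step 5: delete sdu at [0, 10, 11, 16] -> counters=[2,0,0,0,1,0,0,0,0,1,1,1,2,0,1,1,1,0,1]
Step 6: delete f at [4, 12, 15, 18] -> counters=[2,0,0,0,0,0,0,0,0,1,1,1,1,0,1,0,1,0,0]
Step 7: insert sdu at [0, 10, 11, 16] -> counters=[3,0,0,0,0,0,0,0,0,1,2,2,1,0,1,0,2,0,0]
Step 8: delete oe at [0, 9, 12, 14] -> counters=[2,0,0,0,0,0,0,0,0,0,2,2,0,0,0,0,2,0,0]
Step 9: insert f at [4, 12, 15, 18] -> counters=[2,0,0,0,1,0,0,0,0,0,2,2,1,0,0,1,2,0,1]
Step 10: insert oe at [0, 9, 12, 14] -> counters=[3,0,0,0,1,0,0,0,0,1,2,2,2,0,1,1,2,0,1]
Step 11: delete oe at [0, 9, 12, 14] -> counters=[2,0,0,0,1,0,0,0,0,0,2,2,1,0,0,1,2,0,1]
Step 12: delete sdu at [0, 10, 11, 16] -> counters=[1,0,0,0,1,0,0,0,0,0,1,1,1,0,0,1,1,0,1]
Step 13: insert f at [4, 12, 15, 18] -> counters=[1,0,0,0,2,0,0,0,0,0,1,1,2,0,0,2,1,0,2]
Step 14: insert sdu at [0, 10, 11, 16] -> counters=[2,0,0,0,2,0,0,0,0,0,2,2,2,0,0,2,2,0,2]
Query yad: check counters[6]=0 counters[7]=0 counters[8]=0 counters[17]=0 -> no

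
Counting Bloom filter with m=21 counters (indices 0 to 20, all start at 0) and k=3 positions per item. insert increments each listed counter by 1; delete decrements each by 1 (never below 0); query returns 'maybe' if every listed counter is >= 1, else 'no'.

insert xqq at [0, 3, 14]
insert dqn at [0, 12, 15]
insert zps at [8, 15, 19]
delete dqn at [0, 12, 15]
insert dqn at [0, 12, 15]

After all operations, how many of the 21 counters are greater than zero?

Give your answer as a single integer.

Step 1: insert xqq at [0, 3, 14] -> counters=[1,0,0,1,0,0,0,0,0,0,0,0,0,0,1,0,0,0,0,0,0]
Step 2: insert dqn at [0, 12, 15] -> counters=[2,0,0,1,0,0,0,0,0,0,0,0,1,0,1,1,0,0,0,0,0]
Step 3: insert zps at [8, 15, 19] -> counters=[2,0,0,1,0,0,0,0,1,0,0,0,1,0,1,2,0,0,0,1,0]
Step 4: delete dqn at [0, 12, 15] -> counters=[1,0,0,1,0,0,0,0,1,0,0,0,0,0,1,1,0,0,0,1,0]
Step 5: insert dqn at [0, 12, 15] -> counters=[2,0,0,1,0,0,0,0,1,0,0,0,1,0,1,2,0,0,0,1,0]
Final counters=[2,0,0,1,0,0,0,0,1,0,0,0,1,0,1,2,0,0,0,1,0] -> 7 nonzero

Answer: 7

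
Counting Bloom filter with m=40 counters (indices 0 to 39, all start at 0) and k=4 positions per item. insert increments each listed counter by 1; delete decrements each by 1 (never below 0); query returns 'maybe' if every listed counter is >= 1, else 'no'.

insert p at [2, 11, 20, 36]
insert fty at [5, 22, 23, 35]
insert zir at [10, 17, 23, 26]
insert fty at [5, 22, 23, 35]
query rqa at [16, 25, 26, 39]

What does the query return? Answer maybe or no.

Answer: no

Derivation:
Step 1: insert p at [2, 11, 20, 36] -> counters=[0,0,1,0,0,0,0,0,0,0,0,1,0,0,0,0,0,0,0,0,1,0,0,0,0,0,0,0,0,0,0,0,0,0,0,0,1,0,0,0]
Step 2: insert fty at [5, 22, 23, 35] -> counters=[0,0,1,0,0,1,0,0,0,0,0,1,0,0,0,0,0,0,0,0,1,0,1,1,0,0,0,0,0,0,0,0,0,0,0,1,1,0,0,0]
Step 3: insert zir at [10, 17, 23, 26] -> counters=[0,0,1,0,0,1,0,0,0,0,1,1,0,0,0,0,0,1,0,0,1,0,1,2,0,0,1,0,0,0,0,0,0,0,0,1,1,0,0,0]
Step 4: insert fty at [5, 22, 23, 35] -> counters=[0,0,1,0,0,2,0,0,0,0,1,1,0,0,0,0,0,1,0,0,1,0,2,3,0,0,1,0,0,0,0,0,0,0,0,2,1,0,0,0]
Query rqa: check counters[16]=0 counters[25]=0 counters[26]=1 counters[39]=0 -> no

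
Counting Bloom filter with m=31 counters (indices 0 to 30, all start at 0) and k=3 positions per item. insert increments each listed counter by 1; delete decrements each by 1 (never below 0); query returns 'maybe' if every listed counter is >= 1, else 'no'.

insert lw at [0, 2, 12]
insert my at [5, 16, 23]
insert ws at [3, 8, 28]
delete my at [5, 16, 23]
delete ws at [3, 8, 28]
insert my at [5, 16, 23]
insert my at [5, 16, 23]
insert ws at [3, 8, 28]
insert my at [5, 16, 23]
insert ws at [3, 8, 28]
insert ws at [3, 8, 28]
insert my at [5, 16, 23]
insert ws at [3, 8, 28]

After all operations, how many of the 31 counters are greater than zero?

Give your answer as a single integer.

Answer: 9

Derivation:
Step 1: insert lw at [0, 2, 12] -> counters=[1,0,1,0,0,0,0,0,0,0,0,0,1,0,0,0,0,0,0,0,0,0,0,0,0,0,0,0,0,0,0]
Step 2: insert my at [5, 16, 23] -> counters=[1,0,1,0,0,1,0,0,0,0,0,0,1,0,0,0,1,0,0,0,0,0,0,1,0,0,0,0,0,0,0]
Step 3: insert ws at [3, 8, 28] -> counters=[1,0,1,1,0,1,0,0,1,0,0,0,1,0,0,0,1,0,0,0,0,0,0,1,0,0,0,0,1,0,0]
Step 4: delete my at [5, 16, 23] -> counters=[1,0,1,1,0,0,0,0,1,0,0,0,1,0,0,0,0,0,0,0,0,0,0,0,0,0,0,0,1,0,0]
Step 5: delete ws at [3, 8, 28] -> counters=[1,0,1,0,0,0,0,0,0,0,0,0,1,0,0,0,0,0,0,0,0,0,0,0,0,0,0,0,0,0,0]
Step 6: insert my at [5, 16, 23] -> counters=[1,0,1,0,0,1,0,0,0,0,0,0,1,0,0,0,1,0,0,0,0,0,0,1,0,0,0,0,0,0,0]
Step 7: insert my at [5, 16, 23] -> counters=[1,0,1,0,0,2,0,0,0,0,0,0,1,0,0,0,2,0,0,0,0,0,0,2,0,0,0,0,0,0,0]
Step 8: insert ws at [3, 8, 28] -> counters=[1,0,1,1,0,2,0,0,1,0,0,0,1,0,0,0,2,0,0,0,0,0,0,2,0,0,0,0,1,0,0]
Step 9: insert my at [5, 16, 23] -> counters=[1,0,1,1,0,3,0,0,1,0,0,0,1,0,0,0,3,0,0,0,0,0,0,3,0,0,0,0,1,0,0]
Step 10: insert ws at [3, 8, 28] -> counters=[1,0,1,2,0,3,0,0,2,0,0,0,1,0,0,0,3,0,0,0,0,0,0,3,0,0,0,0,2,0,0]
Step 11: insert ws at [3, 8, 28] -> counters=[1,0,1,3,0,3,0,0,3,0,0,0,1,0,0,0,3,0,0,0,0,0,0,3,0,0,0,0,3,0,0]
Step 12: insert my at [5, 16, 23] -> counters=[1,0,1,3,0,4,0,0,3,0,0,0,1,0,0,0,4,0,0,0,0,0,0,4,0,0,0,0,3,0,0]
Step 13: insert ws at [3, 8, 28] -> counters=[1,0,1,4,0,4,0,0,4,0,0,0,1,0,0,0,4,0,0,0,0,0,0,4,0,0,0,0,4,0,0]
Final counters=[1,0,1,4,0,4,0,0,4,0,0,0,1,0,0,0,4,0,0,0,0,0,0,4,0,0,0,0,4,0,0] -> 9 nonzero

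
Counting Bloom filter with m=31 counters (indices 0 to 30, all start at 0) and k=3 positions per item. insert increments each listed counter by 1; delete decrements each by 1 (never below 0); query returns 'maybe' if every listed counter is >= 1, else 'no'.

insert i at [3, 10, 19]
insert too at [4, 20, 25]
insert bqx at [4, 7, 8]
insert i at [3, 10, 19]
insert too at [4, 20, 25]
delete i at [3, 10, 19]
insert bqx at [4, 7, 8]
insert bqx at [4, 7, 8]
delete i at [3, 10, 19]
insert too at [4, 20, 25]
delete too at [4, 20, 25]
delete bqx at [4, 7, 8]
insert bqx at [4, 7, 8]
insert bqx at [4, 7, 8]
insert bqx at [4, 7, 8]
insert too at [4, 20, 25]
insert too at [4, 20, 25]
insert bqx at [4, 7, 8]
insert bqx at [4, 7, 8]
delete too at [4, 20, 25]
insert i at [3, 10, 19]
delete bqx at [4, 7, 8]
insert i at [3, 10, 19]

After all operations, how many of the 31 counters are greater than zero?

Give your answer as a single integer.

Answer: 8

Derivation:
Step 1: insert i at [3, 10, 19] -> counters=[0,0,0,1,0,0,0,0,0,0,1,0,0,0,0,0,0,0,0,1,0,0,0,0,0,0,0,0,0,0,0]
Step 2: insert too at [4, 20, 25] -> counters=[0,0,0,1,1,0,0,0,0,0,1,0,0,0,0,0,0,0,0,1,1,0,0,0,0,1,0,0,0,0,0]
Step 3: insert bqx at [4, 7, 8] -> counters=[0,0,0,1,2,0,0,1,1,0,1,0,0,0,0,0,0,0,0,1,1,0,0,0,0,1,0,0,0,0,0]
Step 4: insert i at [3, 10, 19] -> counters=[0,0,0,2,2,0,0,1,1,0,2,0,0,0,0,0,0,0,0,2,1,0,0,0,0,1,0,0,0,0,0]
Step 5: insert too at [4, 20, 25] -> counters=[0,0,0,2,3,0,0,1,1,0,2,0,0,0,0,0,0,0,0,2,2,0,0,0,0,2,0,0,0,0,0]
Step 6: delete i at [3, 10, 19] -> counters=[0,0,0,1,3,0,0,1,1,0,1,0,0,0,0,0,0,0,0,1,2,0,0,0,0,2,0,0,0,0,0]
Step 7: insert bqx at [4, 7, 8] -> counters=[0,0,0,1,4,0,0,2,2,0,1,0,0,0,0,0,0,0,0,1,2,0,0,0,0,2,0,0,0,0,0]
Step 8: insert bqx at [4, 7, 8] -> counters=[0,0,0,1,5,0,0,3,3,0,1,0,0,0,0,0,0,0,0,1,2,0,0,0,0,2,0,0,0,0,0]
Step 9: delete i at [3, 10, 19] -> counters=[0,0,0,0,5,0,0,3,3,0,0,0,0,0,0,0,0,0,0,0,2,0,0,0,0,2,0,0,0,0,0]
Step 10: insert too at [4, 20, 25] -> counters=[0,0,0,0,6,0,0,3,3,0,0,0,0,0,0,0,0,0,0,0,3,0,0,0,0,3,0,0,0,0,0]
Step 11: delete too at [4, 20, 25] -> counters=[0,0,0,0,5,0,0,3,3,0,0,0,0,0,0,0,0,0,0,0,2,0,0,0,0,2,0,0,0,0,0]
Step 12: delete bqx at [4, 7, 8] -> counters=[0,0,0,0,4,0,0,2,2,0,0,0,0,0,0,0,0,0,0,0,2,0,0,0,0,2,0,0,0,0,0]
Step 13: insert bqx at [4, 7, 8] -> counters=[0,0,0,0,5,0,0,3,3,0,0,0,0,0,0,0,0,0,0,0,2,0,0,0,0,2,0,0,0,0,0]
Step 14: insert bqx at [4, 7, 8] -> counters=[0,0,0,0,6,0,0,4,4,0,0,0,0,0,0,0,0,0,0,0,2,0,0,0,0,2,0,0,0,0,0]
Step 15: insert bqx at [4, 7, 8] -> counters=[0,0,0,0,7,0,0,5,5,0,0,0,0,0,0,0,0,0,0,0,2,0,0,0,0,2,0,0,0,0,0]
Step 16: insert too at [4, 20, 25] -> counters=[0,0,0,0,8,0,0,5,5,0,0,0,0,0,0,0,0,0,0,0,3,0,0,0,0,3,0,0,0,0,0]
Step 17: insert too at [4, 20, 25] -> counters=[0,0,0,0,9,0,0,5,5,0,0,0,0,0,0,0,0,0,0,0,4,0,0,0,0,4,0,0,0,0,0]
Step 18: insert bqx at [4, 7, 8] -> counters=[0,0,0,0,10,0,0,6,6,0,0,0,0,0,0,0,0,0,0,0,4,0,0,0,0,4,0,0,0,0,0]
Step 19: insert bqx at [4, 7, 8] -> counters=[0,0,0,0,11,0,0,7,7,0,0,0,0,0,0,0,0,0,0,0,4,0,0,0,0,4,0,0,0,0,0]
Step 20: delete too at [4, 20, 25] -> counters=[0,0,0,0,10,0,0,7,7,0,0,0,0,0,0,0,0,0,0,0,3,0,0,0,0,3,0,0,0,0,0]
Step 21: insert i at [3, 10, 19] -> counters=[0,0,0,1,10,0,0,7,7,0,1,0,0,0,0,0,0,0,0,1,3,0,0,0,0,3,0,0,0,0,0]
Step 22: delete bqx at [4, 7, 8] -> counters=[0,0,0,1,9,0,0,6,6,0,1,0,0,0,0,0,0,0,0,1,3,0,0,0,0,3,0,0,0,0,0]
Step 23: insert i at [3, 10, 19] -> counters=[0,0,0,2,9,0,0,6,6,0,2,0,0,0,0,0,0,0,0,2,3,0,0,0,0,3,0,0,0,0,0]
Final counters=[0,0,0,2,9,0,0,6,6,0,2,0,0,0,0,0,0,0,0,2,3,0,0,0,0,3,0,0,0,0,0] -> 8 nonzero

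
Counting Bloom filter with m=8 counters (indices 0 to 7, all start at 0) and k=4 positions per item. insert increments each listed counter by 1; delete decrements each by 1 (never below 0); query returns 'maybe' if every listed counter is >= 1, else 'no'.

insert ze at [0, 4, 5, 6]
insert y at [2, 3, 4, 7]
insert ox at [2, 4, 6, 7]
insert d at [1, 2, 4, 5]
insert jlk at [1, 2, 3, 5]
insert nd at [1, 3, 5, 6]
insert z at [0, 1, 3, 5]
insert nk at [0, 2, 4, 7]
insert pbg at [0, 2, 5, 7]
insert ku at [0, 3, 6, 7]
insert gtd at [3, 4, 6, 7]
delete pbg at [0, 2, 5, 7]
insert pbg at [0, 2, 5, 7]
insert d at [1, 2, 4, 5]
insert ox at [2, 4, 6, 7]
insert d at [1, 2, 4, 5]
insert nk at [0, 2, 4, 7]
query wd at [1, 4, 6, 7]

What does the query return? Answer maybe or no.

Answer: maybe

Derivation:
Step 1: insert ze at [0, 4, 5, 6] -> counters=[1,0,0,0,1,1,1,0]
Step 2: insert y at [2, 3, 4, 7] -> counters=[1,0,1,1,2,1,1,1]
Step 3: insert ox at [2, 4, 6, 7] -> counters=[1,0,2,1,3,1,2,2]
Step 4: insert d at [1, 2, 4, 5] -> counters=[1,1,3,1,4,2,2,2]
Step 5: insert jlk at [1, 2, 3, 5] -> counters=[1,2,4,2,4,3,2,2]
Step 6: insert nd at [1, 3, 5, 6] -> counters=[1,3,4,3,4,4,3,2]
Step 7: insert z at [0, 1, 3, 5] -> counters=[2,4,4,4,4,5,3,2]
Step 8: insert nk at [0, 2, 4, 7] -> counters=[3,4,5,4,5,5,3,3]
Step 9: insert pbg at [0, 2, 5, 7] -> counters=[4,4,6,4,5,6,3,4]
Step 10: insert ku at [0, 3, 6, 7] -> counters=[5,4,6,5,5,6,4,5]
Step 11: insert gtd at [3, 4, 6, 7] -> counters=[5,4,6,6,6,6,5,6]
Step 12: delete pbg at [0, 2, 5, 7] -> counters=[4,4,5,6,6,5,5,5]
Step 13: insert pbg at [0, 2, 5, 7] -> counters=[5,4,6,6,6,6,5,6]
Step 14: insert d at [1, 2, 4, 5] -> counters=[5,5,7,6,7,7,5,6]
Step 15: insert ox at [2, 4, 6, 7] -> counters=[5,5,8,6,8,7,6,7]
Step 16: insert d at [1, 2, 4, 5] -> counters=[5,6,9,6,9,8,6,7]
Step 17: insert nk at [0, 2, 4, 7] -> counters=[6,6,10,6,10,8,6,8]
Query wd: check counters[1]=6 counters[4]=10 counters[6]=6 counters[7]=8 -> maybe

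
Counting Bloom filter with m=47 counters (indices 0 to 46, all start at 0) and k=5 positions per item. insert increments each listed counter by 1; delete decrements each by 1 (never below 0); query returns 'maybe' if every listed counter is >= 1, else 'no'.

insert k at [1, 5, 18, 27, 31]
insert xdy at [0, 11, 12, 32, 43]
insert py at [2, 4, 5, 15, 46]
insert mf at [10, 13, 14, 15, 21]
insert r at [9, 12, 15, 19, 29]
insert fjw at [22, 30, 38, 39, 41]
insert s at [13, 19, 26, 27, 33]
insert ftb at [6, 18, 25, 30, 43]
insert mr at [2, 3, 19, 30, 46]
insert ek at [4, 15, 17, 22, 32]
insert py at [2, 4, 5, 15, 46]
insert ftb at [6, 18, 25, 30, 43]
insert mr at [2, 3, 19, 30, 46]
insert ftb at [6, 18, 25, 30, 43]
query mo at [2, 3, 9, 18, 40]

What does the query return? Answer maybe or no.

Step 1: insert k at [1, 5, 18, 27, 31] -> counters=[0,1,0,0,0,1,0,0,0,0,0,0,0,0,0,0,0,0,1,0,0,0,0,0,0,0,0,1,0,0,0,1,0,0,0,0,0,0,0,0,0,0,0,0,0,0,0]
Step 2: insert xdy at [0, 11, 12, 32, 43] -> counters=[1,1,0,0,0,1,0,0,0,0,0,1,1,0,0,0,0,0,1,0,0,0,0,0,0,0,0,1,0,0,0,1,1,0,0,0,0,0,0,0,0,0,0,1,0,0,0]
Step 3: insert py at [2, 4, 5, 15, 46] -> counters=[1,1,1,0,1,2,0,0,0,0,0,1,1,0,0,1,0,0,1,0,0,0,0,0,0,0,0,1,0,0,0,1,1,0,0,0,0,0,0,0,0,0,0,1,0,0,1]
Step 4: insert mf at [10, 13, 14, 15, 21] -> counters=[1,1,1,0,1,2,0,0,0,0,1,1,1,1,1,2,0,0,1,0,0,1,0,0,0,0,0,1,0,0,0,1,1,0,0,0,0,0,0,0,0,0,0,1,0,0,1]
Step 5: insert r at [9, 12, 15, 19, 29] -> counters=[1,1,1,0,1,2,0,0,0,1,1,1,2,1,1,3,0,0,1,1,0,1,0,0,0,0,0,1,0,1,0,1,1,0,0,0,0,0,0,0,0,0,0,1,0,0,1]
Step 6: insert fjw at [22, 30, 38, 39, 41] -> counters=[1,1,1,0,1,2,0,0,0,1,1,1,2,1,1,3,0,0,1,1,0,1,1,0,0,0,0,1,0,1,1,1,1,0,0,0,0,0,1,1,0,1,0,1,0,0,1]
Step 7: insert s at [13, 19, 26, 27, 33] -> counters=[1,1,1,0,1,2,0,0,0,1,1,1,2,2,1,3,0,0,1,2,0,1,1,0,0,0,1,2,0,1,1,1,1,1,0,0,0,0,1,1,0,1,0,1,0,0,1]
Step 8: insert ftb at [6, 18, 25, 30, 43] -> counters=[1,1,1,0,1,2,1,0,0,1,1,1,2,2,1,3,0,0,2,2,0,1,1,0,0,1,1,2,0,1,2,1,1,1,0,0,0,0,1,1,0,1,0,2,0,0,1]
Step 9: insert mr at [2, 3, 19, 30, 46] -> counters=[1,1,2,1,1,2,1,0,0,1,1,1,2,2,1,3,0,0,2,3,0,1,1,0,0,1,1,2,0,1,3,1,1,1,0,0,0,0,1,1,0,1,0,2,0,0,2]
Step 10: insert ek at [4, 15, 17, 22, 32] -> counters=[1,1,2,1,2,2,1,0,0,1,1,1,2,2,1,4,0,1,2,3,0,1,2,0,0,1,1,2,0,1,3,1,2,1,0,0,0,0,1,1,0,1,0,2,0,0,2]
Step 11: insert py at [2, 4, 5, 15, 46] -> counters=[1,1,3,1,3,3,1,0,0,1,1,1,2,2,1,5,0,1,2,3,0,1,2,0,0,1,1,2,0,1,3,1,2,1,0,0,0,0,1,1,0,1,0,2,0,0,3]
Step 12: insert ftb at [6, 18, 25, 30, 43] -> counters=[1,1,3,1,3,3,2,0,0,1,1,1,2,2,1,5,0,1,3,3,0,1,2,0,0,2,1,2,0,1,4,1,2,1,0,0,0,0,1,1,0,1,0,3,0,0,3]
Step 13: insert mr at [2, 3, 19, 30, 46] -> counters=[1,1,4,2,3,3,2,0,0,1,1,1,2,2,1,5,0,1,3,4,0,1,2,0,0,2,1,2,0,1,5,1,2,1,0,0,0,0,1,1,0,1,0,3,0,0,4]
Step 14: insert ftb at [6, 18, 25, 30, 43] -> counters=[1,1,4,2,3,3,3,0,0,1,1,1,2,2,1,5,0,1,4,4,0,1,2,0,0,3,1,2,0,1,6,1,2,1,0,0,0,0,1,1,0,1,0,4,0,0,4]
Query mo: check counters[2]=4 counters[3]=2 counters[9]=1 counters[18]=4 counters[40]=0 -> no

Answer: no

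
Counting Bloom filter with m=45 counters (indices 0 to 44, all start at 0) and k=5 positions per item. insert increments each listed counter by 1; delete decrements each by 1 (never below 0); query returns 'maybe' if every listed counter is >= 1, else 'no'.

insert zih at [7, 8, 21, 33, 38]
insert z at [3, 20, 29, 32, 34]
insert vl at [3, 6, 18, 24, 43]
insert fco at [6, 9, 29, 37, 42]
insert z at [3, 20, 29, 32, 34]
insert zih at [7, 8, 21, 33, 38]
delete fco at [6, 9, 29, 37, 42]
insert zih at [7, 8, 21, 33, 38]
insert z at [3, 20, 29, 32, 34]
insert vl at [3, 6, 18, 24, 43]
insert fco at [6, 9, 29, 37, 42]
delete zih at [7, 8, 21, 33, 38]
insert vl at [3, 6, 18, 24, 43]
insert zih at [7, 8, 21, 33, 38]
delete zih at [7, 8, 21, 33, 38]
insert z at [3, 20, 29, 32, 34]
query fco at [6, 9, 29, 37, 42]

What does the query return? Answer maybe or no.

Step 1: insert zih at [7, 8, 21, 33, 38] -> counters=[0,0,0,0,0,0,0,1,1,0,0,0,0,0,0,0,0,0,0,0,0,1,0,0,0,0,0,0,0,0,0,0,0,1,0,0,0,0,1,0,0,0,0,0,0]
Step 2: insert z at [3, 20, 29, 32, 34] -> counters=[0,0,0,1,0,0,0,1,1,0,0,0,0,0,0,0,0,0,0,0,1,1,0,0,0,0,0,0,0,1,0,0,1,1,1,0,0,0,1,0,0,0,0,0,0]
Step 3: insert vl at [3, 6, 18, 24, 43] -> counters=[0,0,0,2,0,0,1,1,1,0,0,0,0,0,0,0,0,0,1,0,1,1,0,0,1,0,0,0,0,1,0,0,1,1,1,0,0,0,1,0,0,0,0,1,0]
Step 4: insert fco at [6, 9, 29, 37, 42] -> counters=[0,0,0,2,0,0,2,1,1,1,0,0,0,0,0,0,0,0,1,0,1,1,0,0,1,0,0,0,0,2,0,0,1,1,1,0,0,1,1,0,0,0,1,1,0]
Step 5: insert z at [3, 20, 29, 32, 34] -> counters=[0,0,0,3,0,0,2,1,1,1,0,0,0,0,0,0,0,0,1,0,2,1,0,0,1,0,0,0,0,3,0,0,2,1,2,0,0,1,1,0,0,0,1,1,0]
Step 6: insert zih at [7, 8, 21, 33, 38] -> counters=[0,0,0,3,0,0,2,2,2,1,0,0,0,0,0,0,0,0,1,0,2,2,0,0,1,0,0,0,0,3,0,0,2,2,2,0,0,1,2,0,0,0,1,1,0]
Step 7: delete fco at [6, 9, 29, 37, 42] -> counters=[0,0,0,3,0,0,1,2,2,0,0,0,0,0,0,0,0,0,1,0,2,2,0,0,1,0,0,0,0,2,0,0,2,2,2,0,0,0,2,0,0,0,0,1,0]
Step 8: insert zih at [7, 8, 21, 33, 38] -> counters=[0,0,0,3,0,0,1,3,3,0,0,0,0,0,0,0,0,0,1,0,2,3,0,0,1,0,0,0,0,2,0,0,2,3,2,0,0,0,3,0,0,0,0,1,0]
Step 9: insert z at [3, 20, 29, 32, 34] -> counters=[0,0,0,4,0,0,1,3,3,0,0,0,0,0,0,0,0,0,1,0,3,3,0,0,1,0,0,0,0,3,0,0,3,3,3,0,0,0,3,0,0,0,0,1,0]
Step 10: insert vl at [3, 6, 18, 24, 43] -> counters=[0,0,0,5,0,0,2,3,3,0,0,0,0,0,0,0,0,0,2,0,3,3,0,0,2,0,0,0,0,3,0,0,3,3,3,0,0,0,3,0,0,0,0,2,0]
Step 11: insert fco at [6, 9, 29, 37, 42] -> counters=[0,0,0,5,0,0,3,3,3,1,0,0,0,0,0,0,0,0,2,0,3,3,0,0,2,0,0,0,0,4,0,0,3,3,3,0,0,1,3,0,0,0,1,2,0]
Step 12: delete zih at [7, 8, 21, 33, 38] -> counters=[0,0,0,5,0,0,3,2,2,1,0,0,0,0,0,0,0,0,2,0,3,2,0,0,2,0,0,0,0,4,0,0,3,2,3,0,0,1,2,0,0,0,1,2,0]
Step 13: insert vl at [3, 6, 18, 24, 43] -> counters=[0,0,0,6,0,0,4,2,2,1,0,0,0,0,0,0,0,0,3,0,3,2,0,0,3,0,0,0,0,4,0,0,3,2,3,0,0,1,2,0,0,0,1,3,0]
Step 14: insert zih at [7, 8, 21, 33, 38] -> counters=[0,0,0,6,0,0,4,3,3,1,0,0,0,0,0,0,0,0,3,0,3,3,0,0,3,0,0,0,0,4,0,0,3,3,3,0,0,1,3,0,0,0,1,3,0]
Step 15: delete zih at [7, 8, 21, 33, 38] -> counters=[0,0,0,6,0,0,4,2,2,1,0,0,0,0,0,0,0,0,3,0,3,2,0,0,3,0,0,0,0,4,0,0,3,2,3,0,0,1,2,0,0,0,1,3,0]
Step 16: insert z at [3, 20, 29, 32, 34] -> counters=[0,0,0,7,0,0,4,2,2,1,0,0,0,0,0,0,0,0,3,0,4,2,0,0,3,0,0,0,0,5,0,0,4,2,4,0,0,1,2,0,0,0,1,3,0]
Query fco: check counters[6]=4 counters[9]=1 counters[29]=5 counters[37]=1 counters[42]=1 -> maybe

Answer: maybe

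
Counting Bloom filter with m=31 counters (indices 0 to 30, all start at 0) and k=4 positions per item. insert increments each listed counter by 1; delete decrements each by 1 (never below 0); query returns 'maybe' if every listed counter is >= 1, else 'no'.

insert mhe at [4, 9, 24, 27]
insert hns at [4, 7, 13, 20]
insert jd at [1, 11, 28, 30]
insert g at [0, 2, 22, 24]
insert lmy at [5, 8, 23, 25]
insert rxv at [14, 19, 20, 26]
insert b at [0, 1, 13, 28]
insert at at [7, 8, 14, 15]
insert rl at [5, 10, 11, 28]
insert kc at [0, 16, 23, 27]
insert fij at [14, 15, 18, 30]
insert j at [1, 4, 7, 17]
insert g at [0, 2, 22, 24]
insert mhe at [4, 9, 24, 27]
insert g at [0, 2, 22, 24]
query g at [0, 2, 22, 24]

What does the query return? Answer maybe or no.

Answer: maybe

Derivation:
Step 1: insert mhe at [4, 9, 24, 27] -> counters=[0,0,0,0,1,0,0,0,0,1,0,0,0,0,0,0,0,0,0,0,0,0,0,0,1,0,0,1,0,0,0]
Step 2: insert hns at [4, 7, 13, 20] -> counters=[0,0,0,0,2,0,0,1,0,1,0,0,0,1,0,0,0,0,0,0,1,0,0,0,1,0,0,1,0,0,0]
Step 3: insert jd at [1, 11, 28, 30] -> counters=[0,1,0,0,2,0,0,1,0,1,0,1,0,1,0,0,0,0,0,0,1,0,0,0,1,0,0,1,1,0,1]
Step 4: insert g at [0, 2, 22, 24] -> counters=[1,1,1,0,2,0,0,1,0,1,0,1,0,1,0,0,0,0,0,0,1,0,1,0,2,0,0,1,1,0,1]
Step 5: insert lmy at [5, 8, 23, 25] -> counters=[1,1,1,0,2,1,0,1,1,1,0,1,0,1,0,0,0,0,0,0,1,0,1,1,2,1,0,1,1,0,1]
Step 6: insert rxv at [14, 19, 20, 26] -> counters=[1,1,1,0,2,1,0,1,1,1,0,1,0,1,1,0,0,0,0,1,2,0,1,1,2,1,1,1,1,0,1]
Step 7: insert b at [0, 1, 13, 28] -> counters=[2,2,1,0,2,1,0,1,1,1,0,1,0,2,1,0,0,0,0,1,2,0,1,1,2,1,1,1,2,0,1]
Step 8: insert at at [7, 8, 14, 15] -> counters=[2,2,1,0,2,1,0,2,2,1,0,1,0,2,2,1,0,0,0,1,2,0,1,1,2,1,1,1,2,0,1]
Step 9: insert rl at [5, 10, 11, 28] -> counters=[2,2,1,0,2,2,0,2,2,1,1,2,0,2,2,1,0,0,0,1,2,0,1,1,2,1,1,1,3,0,1]
Step 10: insert kc at [0, 16, 23, 27] -> counters=[3,2,1,0,2,2,0,2,2,1,1,2,0,2,2,1,1,0,0,1,2,0,1,2,2,1,1,2,3,0,1]
Step 11: insert fij at [14, 15, 18, 30] -> counters=[3,2,1,0,2,2,0,2,2,1,1,2,0,2,3,2,1,0,1,1,2,0,1,2,2,1,1,2,3,0,2]
Step 12: insert j at [1, 4, 7, 17] -> counters=[3,3,1,0,3,2,0,3,2,1,1,2,0,2,3,2,1,1,1,1,2,0,1,2,2,1,1,2,3,0,2]
Step 13: insert g at [0, 2, 22, 24] -> counters=[4,3,2,0,3,2,0,3,2,1,1,2,0,2,3,2,1,1,1,1,2,0,2,2,3,1,1,2,3,0,2]
Step 14: insert mhe at [4, 9, 24, 27] -> counters=[4,3,2,0,4,2,0,3,2,2,1,2,0,2,3,2,1,1,1,1,2,0,2,2,4,1,1,3,3,0,2]
Step 15: insert g at [0, 2, 22, 24] -> counters=[5,3,3,0,4,2,0,3,2,2,1,2,0,2,3,2,1,1,1,1,2,0,3,2,5,1,1,3,3,0,2]
Query g: check counters[0]=5 counters[2]=3 counters[22]=3 counters[24]=5 -> maybe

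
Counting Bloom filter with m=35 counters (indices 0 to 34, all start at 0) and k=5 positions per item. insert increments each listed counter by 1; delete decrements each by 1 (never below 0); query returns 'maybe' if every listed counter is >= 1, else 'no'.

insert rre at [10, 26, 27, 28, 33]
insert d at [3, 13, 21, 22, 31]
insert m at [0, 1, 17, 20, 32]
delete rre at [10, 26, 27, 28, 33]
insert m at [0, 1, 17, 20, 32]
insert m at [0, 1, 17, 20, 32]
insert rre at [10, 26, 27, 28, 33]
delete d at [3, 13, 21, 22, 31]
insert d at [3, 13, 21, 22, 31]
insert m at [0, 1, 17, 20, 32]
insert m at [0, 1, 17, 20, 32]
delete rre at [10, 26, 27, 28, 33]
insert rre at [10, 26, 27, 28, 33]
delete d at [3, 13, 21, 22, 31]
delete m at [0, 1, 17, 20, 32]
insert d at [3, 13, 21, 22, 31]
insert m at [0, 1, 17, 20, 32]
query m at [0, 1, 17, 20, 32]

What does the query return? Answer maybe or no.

Step 1: insert rre at [10, 26, 27, 28, 33] -> counters=[0,0,0,0,0,0,0,0,0,0,1,0,0,0,0,0,0,0,0,0,0,0,0,0,0,0,1,1,1,0,0,0,0,1,0]
Step 2: insert d at [3, 13, 21, 22, 31] -> counters=[0,0,0,1,0,0,0,0,0,0,1,0,0,1,0,0,0,0,0,0,0,1,1,0,0,0,1,1,1,0,0,1,0,1,0]
Step 3: insert m at [0, 1, 17, 20, 32] -> counters=[1,1,0,1,0,0,0,0,0,0,1,0,0,1,0,0,0,1,0,0,1,1,1,0,0,0,1,1,1,0,0,1,1,1,0]
Step 4: delete rre at [10, 26, 27, 28, 33] -> counters=[1,1,0,1,0,0,0,0,0,0,0,0,0,1,0,0,0,1,0,0,1,1,1,0,0,0,0,0,0,0,0,1,1,0,0]
Step 5: insert m at [0, 1, 17, 20, 32] -> counters=[2,2,0,1,0,0,0,0,0,0,0,0,0,1,0,0,0,2,0,0,2,1,1,0,0,0,0,0,0,0,0,1,2,0,0]
Step 6: insert m at [0, 1, 17, 20, 32] -> counters=[3,3,0,1,0,0,0,0,0,0,0,0,0,1,0,0,0,3,0,0,3,1,1,0,0,0,0,0,0,0,0,1,3,0,0]
Step 7: insert rre at [10, 26, 27, 28, 33] -> counters=[3,3,0,1,0,0,0,0,0,0,1,0,0,1,0,0,0,3,0,0,3,1,1,0,0,0,1,1,1,0,0,1,3,1,0]
Step 8: delete d at [3, 13, 21, 22, 31] -> counters=[3,3,0,0,0,0,0,0,0,0,1,0,0,0,0,0,0,3,0,0,3,0,0,0,0,0,1,1,1,0,0,0,3,1,0]
Step 9: insert d at [3, 13, 21, 22, 31] -> counters=[3,3,0,1,0,0,0,0,0,0,1,0,0,1,0,0,0,3,0,0,3,1,1,0,0,0,1,1,1,0,0,1,3,1,0]
Step 10: insert m at [0, 1, 17, 20, 32] -> counters=[4,4,0,1,0,0,0,0,0,0,1,0,0,1,0,0,0,4,0,0,4,1,1,0,0,0,1,1,1,0,0,1,4,1,0]
Step 11: insert m at [0, 1, 17, 20, 32] -> counters=[5,5,0,1,0,0,0,0,0,0,1,0,0,1,0,0,0,5,0,0,5,1,1,0,0,0,1,1,1,0,0,1,5,1,0]
Step 12: delete rre at [10, 26, 27, 28, 33] -> counters=[5,5,0,1,0,0,0,0,0,0,0,0,0,1,0,0,0,5,0,0,5,1,1,0,0,0,0,0,0,0,0,1,5,0,0]
Step 13: insert rre at [10, 26, 27, 28, 33] -> counters=[5,5,0,1,0,0,0,0,0,0,1,0,0,1,0,0,0,5,0,0,5,1,1,0,0,0,1,1,1,0,0,1,5,1,0]
Step 14: delete d at [3, 13, 21, 22, 31] -> counters=[5,5,0,0,0,0,0,0,0,0,1,0,0,0,0,0,0,5,0,0,5,0,0,0,0,0,1,1,1,0,0,0,5,1,0]
Step 15: delete m at [0, 1, 17, 20, 32] -> counters=[4,4,0,0,0,0,0,0,0,0,1,0,0,0,0,0,0,4,0,0,4,0,0,0,0,0,1,1,1,0,0,0,4,1,0]
Step 16: insert d at [3, 13, 21, 22, 31] -> counters=[4,4,0,1,0,0,0,0,0,0,1,0,0,1,0,0,0,4,0,0,4,1,1,0,0,0,1,1,1,0,0,1,4,1,0]
Step 17: insert m at [0, 1, 17, 20, 32] -> counters=[5,5,0,1,0,0,0,0,0,0,1,0,0,1,0,0,0,5,0,0,5,1,1,0,0,0,1,1,1,0,0,1,5,1,0]
Query m: check counters[0]=5 counters[1]=5 counters[17]=5 counters[20]=5 counters[32]=5 -> maybe

Answer: maybe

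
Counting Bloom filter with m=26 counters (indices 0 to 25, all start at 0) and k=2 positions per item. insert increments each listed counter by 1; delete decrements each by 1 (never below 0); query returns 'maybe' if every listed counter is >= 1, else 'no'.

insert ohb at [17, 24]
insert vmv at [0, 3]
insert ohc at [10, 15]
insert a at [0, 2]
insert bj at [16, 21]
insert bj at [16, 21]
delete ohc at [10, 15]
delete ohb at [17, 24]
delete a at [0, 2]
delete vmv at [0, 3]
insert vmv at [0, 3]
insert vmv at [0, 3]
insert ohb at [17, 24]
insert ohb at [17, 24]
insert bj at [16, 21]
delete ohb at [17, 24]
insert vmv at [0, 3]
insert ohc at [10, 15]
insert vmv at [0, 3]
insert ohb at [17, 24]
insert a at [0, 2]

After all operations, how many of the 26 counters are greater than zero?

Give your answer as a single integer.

Step 1: insert ohb at [17, 24] -> counters=[0,0,0,0,0,0,0,0,0,0,0,0,0,0,0,0,0,1,0,0,0,0,0,0,1,0]
Step 2: insert vmv at [0, 3] -> counters=[1,0,0,1,0,0,0,0,0,0,0,0,0,0,0,0,0,1,0,0,0,0,0,0,1,0]
Step 3: insert ohc at [10, 15] -> counters=[1,0,0,1,0,0,0,0,0,0,1,0,0,0,0,1,0,1,0,0,0,0,0,0,1,0]
Step 4: insert a at [0, 2] -> counters=[2,0,1,1,0,0,0,0,0,0,1,0,0,0,0,1,0,1,0,0,0,0,0,0,1,0]
Step 5: insert bj at [16, 21] -> counters=[2,0,1,1,0,0,0,0,0,0,1,0,0,0,0,1,1,1,0,0,0,1,0,0,1,0]
Step 6: insert bj at [16, 21] -> counters=[2,0,1,1,0,0,0,0,0,0,1,0,0,0,0,1,2,1,0,0,0,2,0,0,1,0]
Step 7: delete ohc at [10, 15] -> counters=[2,0,1,1,0,0,0,0,0,0,0,0,0,0,0,0,2,1,0,0,0,2,0,0,1,0]
Step 8: delete ohb at [17, 24] -> counters=[2,0,1,1,0,0,0,0,0,0,0,0,0,0,0,0,2,0,0,0,0,2,0,0,0,0]
Step 9: delete a at [0, 2] -> counters=[1,0,0,1,0,0,0,0,0,0,0,0,0,0,0,0,2,0,0,0,0,2,0,0,0,0]
Step 10: delete vmv at [0, 3] -> counters=[0,0,0,0,0,0,0,0,0,0,0,0,0,0,0,0,2,0,0,0,0,2,0,0,0,0]
Step 11: insert vmv at [0, 3] -> counters=[1,0,0,1,0,0,0,0,0,0,0,0,0,0,0,0,2,0,0,0,0,2,0,0,0,0]
Step 12: insert vmv at [0, 3] -> counters=[2,0,0,2,0,0,0,0,0,0,0,0,0,0,0,0,2,0,0,0,0,2,0,0,0,0]
Step 13: insert ohb at [17, 24] -> counters=[2,0,0,2,0,0,0,0,0,0,0,0,0,0,0,0,2,1,0,0,0,2,0,0,1,0]
Step 14: insert ohb at [17, 24] -> counters=[2,0,0,2,0,0,0,0,0,0,0,0,0,0,0,0,2,2,0,0,0,2,0,0,2,0]
Step 15: insert bj at [16, 21] -> counters=[2,0,0,2,0,0,0,0,0,0,0,0,0,0,0,0,3,2,0,0,0,3,0,0,2,0]
Step 16: delete ohb at [17, 24] -> counters=[2,0,0,2,0,0,0,0,0,0,0,0,0,0,0,0,3,1,0,0,0,3,0,0,1,0]
Step 17: insert vmv at [0, 3] -> counters=[3,0,0,3,0,0,0,0,0,0,0,0,0,0,0,0,3,1,0,0,0,3,0,0,1,0]
Step 18: insert ohc at [10, 15] -> counters=[3,0,0,3,0,0,0,0,0,0,1,0,0,0,0,1,3,1,0,0,0,3,0,0,1,0]
Step 19: insert vmv at [0, 3] -> counters=[4,0,0,4,0,0,0,0,0,0,1,0,0,0,0,1,3,1,0,0,0,3,0,0,1,0]
Step 20: insert ohb at [17, 24] -> counters=[4,0,0,4,0,0,0,0,0,0,1,0,0,0,0,1,3,2,0,0,0,3,0,0,2,0]
Step 21: insert a at [0, 2] -> counters=[5,0,1,4,0,0,0,0,0,0,1,0,0,0,0,1,3,2,0,0,0,3,0,0,2,0]
Final counters=[5,0,1,4,0,0,0,0,0,0,1,0,0,0,0,1,3,2,0,0,0,3,0,0,2,0] -> 9 nonzero

Answer: 9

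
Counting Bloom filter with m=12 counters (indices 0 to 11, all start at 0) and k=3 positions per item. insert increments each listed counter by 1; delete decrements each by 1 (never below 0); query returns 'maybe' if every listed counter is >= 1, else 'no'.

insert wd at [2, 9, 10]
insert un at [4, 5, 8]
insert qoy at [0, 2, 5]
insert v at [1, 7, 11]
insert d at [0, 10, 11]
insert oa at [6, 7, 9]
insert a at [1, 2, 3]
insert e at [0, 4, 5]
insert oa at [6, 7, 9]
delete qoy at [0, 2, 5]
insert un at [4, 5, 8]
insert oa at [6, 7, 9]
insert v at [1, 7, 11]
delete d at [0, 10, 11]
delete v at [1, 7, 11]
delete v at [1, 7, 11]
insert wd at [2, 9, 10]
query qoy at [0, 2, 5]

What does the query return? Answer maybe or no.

Answer: maybe

Derivation:
Step 1: insert wd at [2, 9, 10] -> counters=[0,0,1,0,0,0,0,0,0,1,1,0]
Step 2: insert un at [4, 5, 8] -> counters=[0,0,1,0,1,1,0,0,1,1,1,0]
Step 3: insert qoy at [0, 2, 5] -> counters=[1,0,2,0,1,2,0,0,1,1,1,0]
Step 4: insert v at [1, 7, 11] -> counters=[1,1,2,0,1,2,0,1,1,1,1,1]
Step 5: insert d at [0, 10, 11] -> counters=[2,1,2,0,1,2,0,1,1,1,2,2]
Step 6: insert oa at [6, 7, 9] -> counters=[2,1,2,0,1,2,1,2,1,2,2,2]
Step 7: insert a at [1, 2, 3] -> counters=[2,2,3,1,1,2,1,2,1,2,2,2]
Step 8: insert e at [0, 4, 5] -> counters=[3,2,3,1,2,3,1,2,1,2,2,2]
Step 9: insert oa at [6, 7, 9] -> counters=[3,2,3,1,2,3,2,3,1,3,2,2]
Step 10: delete qoy at [0, 2, 5] -> counters=[2,2,2,1,2,2,2,3,1,3,2,2]
Step 11: insert un at [4, 5, 8] -> counters=[2,2,2,1,3,3,2,3,2,3,2,2]
Step 12: insert oa at [6, 7, 9] -> counters=[2,2,2,1,3,3,3,4,2,4,2,2]
Step 13: insert v at [1, 7, 11] -> counters=[2,3,2,1,3,3,3,5,2,4,2,3]
Step 14: delete d at [0, 10, 11] -> counters=[1,3,2,1,3,3,3,5,2,4,1,2]
Step 15: delete v at [1, 7, 11] -> counters=[1,2,2,1,3,3,3,4,2,4,1,1]
Step 16: delete v at [1, 7, 11] -> counters=[1,1,2,1,3,3,3,3,2,4,1,0]
Step 17: insert wd at [2, 9, 10] -> counters=[1,1,3,1,3,3,3,3,2,5,2,0]
Query qoy: check counters[0]=1 counters[2]=3 counters[5]=3 -> maybe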